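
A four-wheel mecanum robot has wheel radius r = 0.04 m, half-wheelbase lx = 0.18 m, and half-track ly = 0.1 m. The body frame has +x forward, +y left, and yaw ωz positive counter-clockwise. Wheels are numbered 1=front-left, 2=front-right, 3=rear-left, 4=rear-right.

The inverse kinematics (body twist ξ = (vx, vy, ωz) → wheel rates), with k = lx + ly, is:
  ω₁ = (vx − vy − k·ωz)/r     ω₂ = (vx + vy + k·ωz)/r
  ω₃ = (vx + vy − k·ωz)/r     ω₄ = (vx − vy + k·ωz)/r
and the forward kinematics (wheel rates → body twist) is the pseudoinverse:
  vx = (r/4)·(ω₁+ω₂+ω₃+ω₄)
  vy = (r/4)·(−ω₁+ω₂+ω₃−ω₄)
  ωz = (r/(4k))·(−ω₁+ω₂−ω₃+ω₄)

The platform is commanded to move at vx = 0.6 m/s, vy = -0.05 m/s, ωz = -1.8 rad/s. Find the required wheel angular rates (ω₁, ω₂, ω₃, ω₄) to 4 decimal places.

(28.8500, 1.1500, 26.3500, 3.6500)

k = lx + ly = 0.18 + 0.1 = 0.2800;  k·ωz = 0.2800·-1.8 = -0.5040
ω₁ (FL) = (vx − vy − k·ωz)/r = 1.1540/0.04 = 28.8500
ω₂ (FR) = (vx + vy + k·ωz)/r = 0.0460/0.04 = 1.1500
ω₃ (RL) = (vx + vy − k·ωz)/r = 1.0540/0.04 = 26.3500
ω₄ (RR) = (vx − vy + k·ωz)/r = 0.1460/0.04 = 3.6500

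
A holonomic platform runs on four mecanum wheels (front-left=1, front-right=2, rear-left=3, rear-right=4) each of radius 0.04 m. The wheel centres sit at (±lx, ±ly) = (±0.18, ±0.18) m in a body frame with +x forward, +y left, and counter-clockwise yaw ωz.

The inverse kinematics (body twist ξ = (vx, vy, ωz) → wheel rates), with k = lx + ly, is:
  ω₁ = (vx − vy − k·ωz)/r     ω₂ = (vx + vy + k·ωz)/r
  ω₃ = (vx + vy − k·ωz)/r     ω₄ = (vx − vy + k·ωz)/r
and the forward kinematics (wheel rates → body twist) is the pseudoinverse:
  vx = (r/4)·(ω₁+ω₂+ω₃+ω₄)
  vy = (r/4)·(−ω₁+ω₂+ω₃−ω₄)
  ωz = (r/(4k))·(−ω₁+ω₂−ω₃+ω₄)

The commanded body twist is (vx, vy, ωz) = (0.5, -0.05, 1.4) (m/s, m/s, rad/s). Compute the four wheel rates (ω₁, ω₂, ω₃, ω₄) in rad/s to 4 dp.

k = lx + ly = 0.18 + 0.18 = 0.3600;  k·ωz = 0.3600·1.4 = 0.5040
ω₁ (FL) = (vx − vy − k·ωz)/r = 0.0460/0.04 = 1.1500
ω₂ (FR) = (vx + vy + k·ωz)/r = 0.9540/0.04 = 23.8500
ω₃ (RL) = (vx + vy − k·ωz)/r = -0.0540/0.04 = -1.3500
ω₄ (RR) = (vx − vy + k·ωz)/r = 1.0540/0.04 = 26.3500

(1.1500, 23.8500, -1.3500, 26.3500)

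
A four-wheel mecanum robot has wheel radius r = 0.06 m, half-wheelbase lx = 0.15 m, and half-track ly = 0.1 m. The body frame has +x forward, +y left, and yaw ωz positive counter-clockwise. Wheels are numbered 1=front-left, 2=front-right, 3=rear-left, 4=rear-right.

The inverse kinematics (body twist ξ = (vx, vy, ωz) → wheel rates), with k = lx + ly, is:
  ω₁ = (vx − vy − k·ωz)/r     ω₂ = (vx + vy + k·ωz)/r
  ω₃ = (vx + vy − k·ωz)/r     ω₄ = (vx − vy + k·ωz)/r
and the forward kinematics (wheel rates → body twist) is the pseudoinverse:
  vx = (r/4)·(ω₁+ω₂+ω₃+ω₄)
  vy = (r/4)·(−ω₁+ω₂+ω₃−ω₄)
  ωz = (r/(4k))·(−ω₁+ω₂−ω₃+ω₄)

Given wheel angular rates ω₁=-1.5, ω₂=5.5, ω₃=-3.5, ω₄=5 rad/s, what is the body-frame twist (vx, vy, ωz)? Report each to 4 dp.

(0.0825, -0.0225, 0.9300)

k = lx + ly = 0.15 + 0.1 = 0.2500
ω₁+ω₂+ω₃+ω₄ = 5.5000  →  vx = (0.06/4)·5.5000 = 0.0825
−ω₁+ω₂+ω₃−ω₄ = -1.5000  →  vy = (0.06/4)·-1.5000 = -0.0225
−ω₁+ω₂−ω₃+ω₄ = 15.5000  →  ωz = (0.06/1.0000)·15.5000 = 0.9300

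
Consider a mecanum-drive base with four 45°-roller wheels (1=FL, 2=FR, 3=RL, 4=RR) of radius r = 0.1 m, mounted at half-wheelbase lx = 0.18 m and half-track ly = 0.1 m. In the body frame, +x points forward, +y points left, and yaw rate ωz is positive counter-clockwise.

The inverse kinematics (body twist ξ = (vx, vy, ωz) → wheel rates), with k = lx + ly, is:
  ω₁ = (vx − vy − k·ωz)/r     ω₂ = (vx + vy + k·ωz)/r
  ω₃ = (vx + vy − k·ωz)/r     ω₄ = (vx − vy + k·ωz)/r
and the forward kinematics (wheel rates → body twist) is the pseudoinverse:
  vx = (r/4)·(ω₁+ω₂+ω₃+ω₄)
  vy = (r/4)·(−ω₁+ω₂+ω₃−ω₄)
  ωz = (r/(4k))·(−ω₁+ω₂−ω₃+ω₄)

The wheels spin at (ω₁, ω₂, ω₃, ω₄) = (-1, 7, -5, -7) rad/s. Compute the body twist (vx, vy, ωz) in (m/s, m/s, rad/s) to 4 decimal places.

(-0.1500, 0.2500, 0.5357)

k = lx + ly = 0.18 + 0.1 = 0.2800
ω₁+ω₂+ω₃+ω₄ = -6.0000  →  vx = (0.1/4)·-6.0000 = -0.1500
−ω₁+ω₂+ω₃−ω₄ = 10.0000  →  vy = (0.1/4)·10.0000 = 0.2500
−ω₁+ω₂−ω₃+ω₄ = 6.0000  →  ωz = (0.1/1.1200)·6.0000 = 0.5357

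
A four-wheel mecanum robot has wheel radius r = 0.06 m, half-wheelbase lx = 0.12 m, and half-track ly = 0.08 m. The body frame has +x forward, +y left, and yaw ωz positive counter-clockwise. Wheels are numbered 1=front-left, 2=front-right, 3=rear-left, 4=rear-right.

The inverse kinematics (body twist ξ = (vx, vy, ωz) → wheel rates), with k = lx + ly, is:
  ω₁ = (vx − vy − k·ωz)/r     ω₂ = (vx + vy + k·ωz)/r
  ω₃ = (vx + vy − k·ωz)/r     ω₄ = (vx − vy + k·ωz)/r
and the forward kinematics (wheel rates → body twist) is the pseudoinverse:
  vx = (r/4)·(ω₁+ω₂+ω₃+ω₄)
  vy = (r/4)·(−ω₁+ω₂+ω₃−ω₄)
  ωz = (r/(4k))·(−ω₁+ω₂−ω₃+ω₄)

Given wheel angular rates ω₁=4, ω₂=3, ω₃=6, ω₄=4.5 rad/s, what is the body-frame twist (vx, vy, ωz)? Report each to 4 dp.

(0.2625, 0.0075, -0.1875)

k = lx + ly = 0.12 + 0.08 = 0.2000
ω₁+ω₂+ω₃+ω₄ = 17.5000  →  vx = (0.06/4)·17.5000 = 0.2625
−ω₁+ω₂+ω₃−ω₄ = 0.5000  →  vy = (0.06/4)·0.5000 = 0.0075
−ω₁+ω₂−ω₃+ω₄ = -2.5000  →  ωz = (0.06/0.8000)·-2.5000 = -0.1875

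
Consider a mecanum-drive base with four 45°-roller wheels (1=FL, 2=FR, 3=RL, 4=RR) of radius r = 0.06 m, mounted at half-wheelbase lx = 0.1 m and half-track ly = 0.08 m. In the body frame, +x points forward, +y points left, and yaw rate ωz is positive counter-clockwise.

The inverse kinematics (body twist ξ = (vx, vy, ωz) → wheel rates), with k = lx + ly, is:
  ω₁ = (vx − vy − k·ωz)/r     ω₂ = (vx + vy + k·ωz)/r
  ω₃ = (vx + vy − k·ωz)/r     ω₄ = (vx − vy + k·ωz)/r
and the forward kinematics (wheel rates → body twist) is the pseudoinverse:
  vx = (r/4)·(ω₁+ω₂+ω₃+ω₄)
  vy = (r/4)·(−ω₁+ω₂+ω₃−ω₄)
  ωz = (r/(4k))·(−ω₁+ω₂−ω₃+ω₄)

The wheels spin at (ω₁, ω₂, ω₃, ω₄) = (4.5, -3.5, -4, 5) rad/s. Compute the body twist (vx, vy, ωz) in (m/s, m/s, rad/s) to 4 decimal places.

(0.0300, -0.2550, 0.0833)

k = lx + ly = 0.1 + 0.08 = 0.1800
ω₁+ω₂+ω₃+ω₄ = 2.0000  →  vx = (0.06/4)·2.0000 = 0.0300
−ω₁+ω₂+ω₃−ω₄ = -17.0000  →  vy = (0.06/4)·-17.0000 = -0.2550
−ω₁+ω₂−ω₃+ω₄ = 1.0000  →  ωz = (0.06/0.7200)·1.0000 = 0.0833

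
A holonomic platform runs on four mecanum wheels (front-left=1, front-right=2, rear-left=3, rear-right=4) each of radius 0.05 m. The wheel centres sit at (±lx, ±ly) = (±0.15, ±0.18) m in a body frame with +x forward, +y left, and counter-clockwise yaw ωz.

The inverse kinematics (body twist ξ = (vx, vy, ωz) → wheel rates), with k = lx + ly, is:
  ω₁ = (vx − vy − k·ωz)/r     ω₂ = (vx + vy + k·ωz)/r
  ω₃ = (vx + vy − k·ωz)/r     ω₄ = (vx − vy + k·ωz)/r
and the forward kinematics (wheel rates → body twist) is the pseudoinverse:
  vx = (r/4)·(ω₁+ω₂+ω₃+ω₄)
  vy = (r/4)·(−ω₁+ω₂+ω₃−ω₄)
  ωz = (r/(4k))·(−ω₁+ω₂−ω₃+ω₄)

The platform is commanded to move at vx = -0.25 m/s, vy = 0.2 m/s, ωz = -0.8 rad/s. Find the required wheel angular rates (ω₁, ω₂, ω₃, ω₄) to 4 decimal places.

(-3.7200, -6.2800, 4.2800, -14.2800)

k = lx + ly = 0.15 + 0.18 = 0.3300;  k·ωz = 0.3300·-0.8 = -0.2640
ω₁ (FL) = (vx − vy − k·ωz)/r = -0.1860/0.05 = -3.7200
ω₂ (FR) = (vx + vy + k·ωz)/r = -0.3140/0.05 = -6.2800
ω₃ (RL) = (vx + vy − k·ωz)/r = 0.2140/0.05 = 4.2800
ω₄ (RR) = (vx − vy + k·ωz)/r = -0.7140/0.05 = -14.2800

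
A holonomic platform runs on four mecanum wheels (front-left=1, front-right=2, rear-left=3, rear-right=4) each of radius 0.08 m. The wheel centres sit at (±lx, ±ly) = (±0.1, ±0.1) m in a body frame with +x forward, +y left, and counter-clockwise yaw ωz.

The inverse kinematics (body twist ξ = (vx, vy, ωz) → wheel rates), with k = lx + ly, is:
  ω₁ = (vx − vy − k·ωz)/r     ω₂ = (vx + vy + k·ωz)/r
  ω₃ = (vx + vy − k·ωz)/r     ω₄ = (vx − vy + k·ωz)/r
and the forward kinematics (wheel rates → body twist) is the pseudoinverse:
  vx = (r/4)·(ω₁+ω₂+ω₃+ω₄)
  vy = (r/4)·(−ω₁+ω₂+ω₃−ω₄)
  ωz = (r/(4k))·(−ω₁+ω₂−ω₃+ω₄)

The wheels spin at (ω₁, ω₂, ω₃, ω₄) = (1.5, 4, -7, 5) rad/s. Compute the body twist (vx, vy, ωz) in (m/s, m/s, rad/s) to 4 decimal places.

(0.0700, -0.1900, 1.4500)

k = lx + ly = 0.1 + 0.1 = 0.2000
ω₁+ω₂+ω₃+ω₄ = 3.5000  →  vx = (0.08/4)·3.5000 = 0.0700
−ω₁+ω₂+ω₃−ω₄ = -9.5000  →  vy = (0.08/4)·-9.5000 = -0.1900
−ω₁+ω₂−ω₃+ω₄ = 14.5000  →  ωz = (0.08/0.8000)·14.5000 = 1.4500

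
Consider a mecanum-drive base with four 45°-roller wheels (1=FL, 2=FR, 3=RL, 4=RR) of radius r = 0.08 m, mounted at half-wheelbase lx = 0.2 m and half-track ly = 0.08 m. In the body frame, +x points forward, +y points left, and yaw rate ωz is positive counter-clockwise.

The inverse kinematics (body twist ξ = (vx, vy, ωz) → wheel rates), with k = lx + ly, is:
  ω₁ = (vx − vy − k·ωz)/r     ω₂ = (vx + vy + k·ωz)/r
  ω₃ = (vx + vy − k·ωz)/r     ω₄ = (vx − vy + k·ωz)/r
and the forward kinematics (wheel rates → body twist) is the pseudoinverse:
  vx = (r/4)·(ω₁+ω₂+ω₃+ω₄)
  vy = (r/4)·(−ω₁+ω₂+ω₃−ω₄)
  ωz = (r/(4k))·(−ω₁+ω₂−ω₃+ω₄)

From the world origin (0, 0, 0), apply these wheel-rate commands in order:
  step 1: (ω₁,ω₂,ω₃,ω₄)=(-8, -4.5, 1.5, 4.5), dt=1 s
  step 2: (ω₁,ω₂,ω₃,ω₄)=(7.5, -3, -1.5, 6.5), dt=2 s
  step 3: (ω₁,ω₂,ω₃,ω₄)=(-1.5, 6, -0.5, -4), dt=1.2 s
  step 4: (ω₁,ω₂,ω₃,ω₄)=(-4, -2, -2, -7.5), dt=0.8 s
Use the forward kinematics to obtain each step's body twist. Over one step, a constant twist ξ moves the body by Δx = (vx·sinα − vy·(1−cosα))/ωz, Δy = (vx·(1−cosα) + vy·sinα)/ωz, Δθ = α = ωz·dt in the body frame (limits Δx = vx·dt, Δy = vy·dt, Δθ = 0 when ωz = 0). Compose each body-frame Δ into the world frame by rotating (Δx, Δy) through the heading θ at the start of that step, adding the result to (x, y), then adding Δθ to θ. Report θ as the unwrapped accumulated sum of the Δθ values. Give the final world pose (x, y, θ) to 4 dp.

step 1: ξ=(vx,vy,ωz)=(-0.1300, 0.0100, 0.4643), dt=1.0 → body Δ=(-0.1277, -0.0200, 0.4643) → world pose (-0.1277, -0.0200, 0.4643)
step 2: ξ=(vx,vy,ωz)=(0.1900, -0.3700, -0.1786), dt=2.0 → body Δ=(0.2412, -0.7915, -0.3571) → world pose (0.4425, -0.6197, 0.1071)
step 3: ξ=(vx,vy,ωz)=(0.0000, 0.2200, 0.2857), dt=1.2 → body Δ=(-0.0448, 0.2589, 0.3429) → world pose (0.3702, -0.3671, 0.4500)
step 4: ξ=(vx,vy,ωz)=(-0.3100, 0.1500, -0.2500), dt=0.8 → body Δ=(-0.2344, 0.1439, -0.2000) → world pose (0.0966, -0.3395, 0.2500)

(0.0966, -0.3395, 0.2500)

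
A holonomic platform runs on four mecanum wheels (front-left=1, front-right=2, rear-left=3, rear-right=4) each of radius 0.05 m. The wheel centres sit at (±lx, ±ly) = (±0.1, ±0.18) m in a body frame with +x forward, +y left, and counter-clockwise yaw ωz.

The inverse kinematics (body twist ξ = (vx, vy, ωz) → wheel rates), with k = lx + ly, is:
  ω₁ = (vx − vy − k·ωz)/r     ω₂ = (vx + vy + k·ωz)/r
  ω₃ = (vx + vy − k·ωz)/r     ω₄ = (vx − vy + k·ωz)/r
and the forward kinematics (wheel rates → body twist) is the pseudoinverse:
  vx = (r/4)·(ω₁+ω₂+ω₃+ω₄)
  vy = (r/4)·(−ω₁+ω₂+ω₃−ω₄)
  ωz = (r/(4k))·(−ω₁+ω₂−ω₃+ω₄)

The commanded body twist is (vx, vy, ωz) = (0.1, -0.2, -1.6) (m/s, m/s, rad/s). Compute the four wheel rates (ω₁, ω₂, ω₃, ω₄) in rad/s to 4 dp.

(14.9600, -10.9600, 6.9600, -2.9600)

k = lx + ly = 0.1 + 0.18 = 0.2800;  k·ωz = 0.2800·-1.6 = -0.4480
ω₁ (FL) = (vx − vy − k·ωz)/r = 0.7480/0.05 = 14.9600
ω₂ (FR) = (vx + vy + k·ωz)/r = -0.5480/0.05 = -10.9600
ω₃ (RL) = (vx + vy − k·ωz)/r = 0.3480/0.05 = 6.9600
ω₄ (RR) = (vx − vy + k·ωz)/r = -0.1480/0.05 = -2.9600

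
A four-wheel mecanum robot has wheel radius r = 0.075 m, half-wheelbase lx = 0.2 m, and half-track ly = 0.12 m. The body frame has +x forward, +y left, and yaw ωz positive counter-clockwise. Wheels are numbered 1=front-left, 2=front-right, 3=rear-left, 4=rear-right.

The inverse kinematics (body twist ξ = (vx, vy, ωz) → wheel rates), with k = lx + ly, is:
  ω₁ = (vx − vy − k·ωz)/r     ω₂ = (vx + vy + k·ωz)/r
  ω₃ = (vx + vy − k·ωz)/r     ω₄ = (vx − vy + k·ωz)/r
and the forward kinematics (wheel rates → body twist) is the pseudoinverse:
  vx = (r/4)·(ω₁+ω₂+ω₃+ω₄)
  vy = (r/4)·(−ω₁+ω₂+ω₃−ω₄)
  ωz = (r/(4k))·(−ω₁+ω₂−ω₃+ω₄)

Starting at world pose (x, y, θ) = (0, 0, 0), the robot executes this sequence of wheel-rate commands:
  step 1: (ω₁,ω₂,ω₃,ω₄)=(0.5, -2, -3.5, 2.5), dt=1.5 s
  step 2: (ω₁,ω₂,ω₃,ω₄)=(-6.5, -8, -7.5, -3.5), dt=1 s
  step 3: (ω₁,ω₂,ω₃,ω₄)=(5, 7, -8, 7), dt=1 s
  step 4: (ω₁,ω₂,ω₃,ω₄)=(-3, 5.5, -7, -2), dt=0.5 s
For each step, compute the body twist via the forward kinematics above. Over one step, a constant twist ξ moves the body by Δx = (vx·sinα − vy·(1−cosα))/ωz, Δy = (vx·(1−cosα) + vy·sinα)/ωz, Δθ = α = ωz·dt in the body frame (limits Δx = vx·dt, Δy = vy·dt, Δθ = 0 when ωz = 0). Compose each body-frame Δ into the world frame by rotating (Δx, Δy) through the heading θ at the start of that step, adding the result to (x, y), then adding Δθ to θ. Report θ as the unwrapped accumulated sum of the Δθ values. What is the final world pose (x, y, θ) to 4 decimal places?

(-0.1605, -0.5566, 1.8457)

step 1: ξ=(vx,vy,ωz)=(-0.0469, -0.1594, 0.2051), dt=1.5 → body Δ=(-0.0327, -0.2460, 0.3076) → world pose (-0.0327, -0.2460, 0.3076)
step 2: ξ=(vx,vy,ωz)=(-0.4781, -0.1031, 0.1465), dt=1.0 → body Δ=(-0.4689, -0.1377, 0.1465) → world pose (-0.4379, -0.5193, 0.4541)
step 3: ξ=(vx,vy,ωz)=(0.2063, -0.2437, 0.9961), dt=1.0 → body Δ=(0.2855, -0.1109, 0.9961) → world pose (-0.1327, -0.4937, 1.4502)
step 4: ξ=(vx,vy,ωz)=(-0.1219, 0.0656, 0.7910), dt=0.5 → body Δ=(-0.0658, 0.0201, 0.3955) → world pose (-0.1605, -0.5566, 1.8457)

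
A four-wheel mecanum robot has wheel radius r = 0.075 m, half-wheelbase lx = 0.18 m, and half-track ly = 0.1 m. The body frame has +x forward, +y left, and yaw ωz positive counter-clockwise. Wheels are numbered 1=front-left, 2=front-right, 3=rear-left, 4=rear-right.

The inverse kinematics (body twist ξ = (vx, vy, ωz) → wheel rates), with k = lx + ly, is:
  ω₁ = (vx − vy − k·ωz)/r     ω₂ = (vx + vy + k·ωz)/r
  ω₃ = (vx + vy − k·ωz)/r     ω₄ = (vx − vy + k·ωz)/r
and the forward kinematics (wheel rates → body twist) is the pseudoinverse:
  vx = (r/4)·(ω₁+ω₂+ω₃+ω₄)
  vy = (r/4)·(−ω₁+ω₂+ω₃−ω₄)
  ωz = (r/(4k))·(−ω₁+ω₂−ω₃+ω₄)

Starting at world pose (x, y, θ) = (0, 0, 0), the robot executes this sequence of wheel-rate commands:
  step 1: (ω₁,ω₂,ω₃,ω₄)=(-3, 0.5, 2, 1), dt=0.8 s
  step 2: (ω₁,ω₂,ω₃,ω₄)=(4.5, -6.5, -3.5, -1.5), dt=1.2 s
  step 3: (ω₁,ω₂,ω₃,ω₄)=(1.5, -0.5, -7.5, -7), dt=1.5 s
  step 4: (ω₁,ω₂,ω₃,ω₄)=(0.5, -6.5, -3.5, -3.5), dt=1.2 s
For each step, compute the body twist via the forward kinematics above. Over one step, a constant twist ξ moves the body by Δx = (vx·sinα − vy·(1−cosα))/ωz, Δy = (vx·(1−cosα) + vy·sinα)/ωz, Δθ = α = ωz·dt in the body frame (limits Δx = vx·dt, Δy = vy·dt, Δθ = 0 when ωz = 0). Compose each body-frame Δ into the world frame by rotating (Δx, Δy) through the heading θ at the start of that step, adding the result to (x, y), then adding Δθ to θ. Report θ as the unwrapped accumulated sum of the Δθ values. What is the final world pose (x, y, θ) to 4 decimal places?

(-0.8370, 0.1674, -1.3025)

step 1: ξ=(vx,vy,ωz)=(0.0094, 0.0844, 0.1674), dt=0.8 → body Δ=(0.0030, 0.0678, 0.1339) → world pose (0.0030, 0.0678, 0.1339)
step 2: ξ=(vx,vy,ωz)=(-0.1313, -0.2437, -0.6027), dt=1.2 → body Δ=(-0.2454, -0.2131, -0.7232) → world pose (-0.2117, -0.1762, -0.5893)
step 3: ξ=(vx,vy,ωz)=(-0.2531, -0.0469, -0.1004), dt=1.5 → body Δ=(-0.3835, -0.0415, -0.1507) → world pose (-0.5537, 0.0025, -0.7400)
step 4: ξ=(vx,vy,ωz)=(-0.2437, -0.1313, -0.4688), dt=1.2 → body Δ=(-0.3205, -0.0692, -0.5625) → world pose (-0.8370, 0.1674, -1.3025)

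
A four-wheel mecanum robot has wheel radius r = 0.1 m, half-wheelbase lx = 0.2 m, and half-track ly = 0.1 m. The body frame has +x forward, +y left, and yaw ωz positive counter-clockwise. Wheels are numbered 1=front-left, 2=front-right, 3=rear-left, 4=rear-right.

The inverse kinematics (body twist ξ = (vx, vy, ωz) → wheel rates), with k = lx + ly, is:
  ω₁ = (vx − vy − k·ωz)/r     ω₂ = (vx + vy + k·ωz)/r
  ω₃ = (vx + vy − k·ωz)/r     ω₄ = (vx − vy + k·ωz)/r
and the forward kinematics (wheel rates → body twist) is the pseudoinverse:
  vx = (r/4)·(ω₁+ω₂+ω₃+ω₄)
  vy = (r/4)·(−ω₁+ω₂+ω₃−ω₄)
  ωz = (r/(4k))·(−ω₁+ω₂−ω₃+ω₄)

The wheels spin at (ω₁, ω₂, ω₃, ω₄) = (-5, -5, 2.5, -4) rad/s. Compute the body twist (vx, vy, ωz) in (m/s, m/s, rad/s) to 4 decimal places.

(-0.2875, 0.1625, -0.5417)

k = lx + ly = 0.2 + 0.1 = 0.3000
ω₁+ω₂+ω₃+ω₄ = -11.5000  →  vx = (0.1/4)·-11.5000 = -0.2875
−ω₁+ω₂+ω₃−ω₄ = 6.5000  →  vy = (0.1/4)·6.5000 = 0.1625
−ω₁+ω₂−ω₃+ω₄ = -6.5000  →  ωz = (0.1/1.2000)·-6.5000 = -0.5417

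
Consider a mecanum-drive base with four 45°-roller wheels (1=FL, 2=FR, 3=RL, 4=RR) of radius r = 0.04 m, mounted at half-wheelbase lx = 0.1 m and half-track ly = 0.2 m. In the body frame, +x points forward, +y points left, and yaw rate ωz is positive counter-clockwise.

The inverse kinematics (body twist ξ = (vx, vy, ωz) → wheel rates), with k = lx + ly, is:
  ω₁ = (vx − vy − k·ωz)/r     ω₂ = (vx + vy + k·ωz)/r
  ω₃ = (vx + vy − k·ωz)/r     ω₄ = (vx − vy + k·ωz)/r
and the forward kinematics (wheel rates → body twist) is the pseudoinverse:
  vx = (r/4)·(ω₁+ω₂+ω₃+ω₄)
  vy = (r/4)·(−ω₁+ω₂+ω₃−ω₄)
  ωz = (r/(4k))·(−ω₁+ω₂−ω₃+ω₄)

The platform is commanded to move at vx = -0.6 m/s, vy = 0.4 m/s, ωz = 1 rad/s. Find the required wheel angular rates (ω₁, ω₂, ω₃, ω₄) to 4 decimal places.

k = lx + ly = 0.1 + 0.2 = 0.3000;  k·ωz = 0.3000·1 = 0.3000
ω₁ (FL) = (vx − vy − k·ωz)/r = -1.3000/0.04 = -32.5000
ω₂ (FR) = (vx + vy + k·ωz)/r = 0.1000/0.04 = 2.5000
ω₃ (RL) = (vx + vy − k·ωz)/r = -0.5000/0.04 = -12.5000
ω₄ (RR) = (vx − vy + k·ωz)/r = -0.7000/0.04 = -17.5000

(-32.5000, 2.5000, -12.5000, -17.5000)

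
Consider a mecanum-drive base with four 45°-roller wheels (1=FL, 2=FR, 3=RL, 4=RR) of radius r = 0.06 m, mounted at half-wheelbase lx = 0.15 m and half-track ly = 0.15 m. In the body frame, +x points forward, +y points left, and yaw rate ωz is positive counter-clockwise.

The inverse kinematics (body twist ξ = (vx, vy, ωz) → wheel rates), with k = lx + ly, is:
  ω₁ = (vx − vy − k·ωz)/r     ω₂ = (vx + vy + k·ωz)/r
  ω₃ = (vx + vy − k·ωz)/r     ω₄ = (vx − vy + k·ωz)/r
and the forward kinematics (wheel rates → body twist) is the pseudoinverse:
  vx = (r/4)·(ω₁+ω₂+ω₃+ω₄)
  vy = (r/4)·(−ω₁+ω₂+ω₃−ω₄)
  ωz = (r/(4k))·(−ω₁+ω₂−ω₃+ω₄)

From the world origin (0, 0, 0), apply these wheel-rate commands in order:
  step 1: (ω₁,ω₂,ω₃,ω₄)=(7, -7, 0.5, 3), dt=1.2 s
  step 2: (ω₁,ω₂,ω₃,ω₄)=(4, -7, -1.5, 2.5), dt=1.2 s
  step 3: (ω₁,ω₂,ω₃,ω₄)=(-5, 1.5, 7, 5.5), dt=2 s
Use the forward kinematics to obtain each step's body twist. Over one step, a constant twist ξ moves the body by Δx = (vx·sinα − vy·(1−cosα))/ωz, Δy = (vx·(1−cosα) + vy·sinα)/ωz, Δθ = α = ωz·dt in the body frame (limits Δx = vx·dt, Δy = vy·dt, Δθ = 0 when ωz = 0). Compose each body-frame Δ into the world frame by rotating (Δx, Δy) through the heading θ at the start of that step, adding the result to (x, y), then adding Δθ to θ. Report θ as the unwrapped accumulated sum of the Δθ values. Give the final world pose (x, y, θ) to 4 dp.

(0.0818, -0.4810, -0.6100)

step 1: ξ=(vx,vy,ωz)=(0.0525, -0.2475, -0.5750), dt=1.2 → body Δ=(-0.0403, -0.2949, -0.6900) → world pose (-0.0403, -0.2949, -0.6900)
step 2: ξ=(vx,vy,ωz)=(-0.0300, -0.2250, -0.3500), dt=1.2 → body Δ=(-0.0908, -0.2547, -0.4200) → world pose (-0.2725, -0.4335, -1.1100)
step 3: ξ=(vx,vy,ωz)=(0.1350, 0.1200, 0.2500), dt=2.0 → body Δ=(0.2001, 0.2962, 0.5000) → world pose (0.0818, -0.4810, -0.6100)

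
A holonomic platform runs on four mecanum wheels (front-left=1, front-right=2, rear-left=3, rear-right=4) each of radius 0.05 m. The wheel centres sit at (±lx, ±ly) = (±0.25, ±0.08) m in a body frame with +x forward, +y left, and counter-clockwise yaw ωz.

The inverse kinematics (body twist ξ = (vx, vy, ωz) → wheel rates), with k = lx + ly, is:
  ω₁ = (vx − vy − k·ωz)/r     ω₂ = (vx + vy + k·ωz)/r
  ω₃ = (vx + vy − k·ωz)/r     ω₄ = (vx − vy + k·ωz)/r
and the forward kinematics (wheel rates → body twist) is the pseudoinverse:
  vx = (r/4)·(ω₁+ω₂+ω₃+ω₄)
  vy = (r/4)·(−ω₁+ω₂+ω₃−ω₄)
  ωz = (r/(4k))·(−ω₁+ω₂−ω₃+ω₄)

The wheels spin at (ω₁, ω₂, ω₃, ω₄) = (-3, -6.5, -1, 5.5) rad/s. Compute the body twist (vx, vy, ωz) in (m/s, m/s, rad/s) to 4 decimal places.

k = lx + ly = 0.25 + 0.08 = 0.3300
ω₁+ω₂+ω₃+ω₄ = -5.0000  →  vx = (0.05/4)·-5.0000 = -0.0625
−ω₁+ω₂+ω₃−ω₄ = -10.0000  →  vy = (0.05/4)·-10.0000 = -0.1250
−ω₁+ω₂−ω₃+ω₄ = 3.0000  →  ωz = (0.05/1.3200)·3.0000 = 0.1136

(-0.0625, -0.1250, 0.1136)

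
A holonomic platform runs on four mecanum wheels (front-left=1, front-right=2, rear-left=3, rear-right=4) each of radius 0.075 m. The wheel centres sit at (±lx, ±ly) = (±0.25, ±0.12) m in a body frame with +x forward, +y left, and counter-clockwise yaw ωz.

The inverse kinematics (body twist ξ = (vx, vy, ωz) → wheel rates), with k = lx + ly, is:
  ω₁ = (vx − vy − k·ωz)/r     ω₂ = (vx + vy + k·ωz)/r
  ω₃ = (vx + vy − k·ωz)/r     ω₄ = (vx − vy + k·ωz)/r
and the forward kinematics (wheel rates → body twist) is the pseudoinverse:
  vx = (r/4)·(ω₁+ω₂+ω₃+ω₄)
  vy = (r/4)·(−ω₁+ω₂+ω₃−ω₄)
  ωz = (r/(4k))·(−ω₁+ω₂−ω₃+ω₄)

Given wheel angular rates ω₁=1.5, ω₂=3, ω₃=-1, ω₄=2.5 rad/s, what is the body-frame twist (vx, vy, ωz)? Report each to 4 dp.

(0.1125, -0.0375, 0.2534)

k = lx + ly = 0.25 + 0.12 = 0.3700
ω₁+ω₂+ω₃+ω₄ = 6.0000  →  vx = (0.075/4)·6.0000 = 0.1125
−ω₁+ω₂+ω₃−ω₄ = -2.0000  →  vy = (0.075/4)·-2.0000 = -0.0375
−ω₁+ω₂−ω₃+ω₄ = 5.0000  →  ωz = (0.075/1.4800)·5.0000 = 0.2534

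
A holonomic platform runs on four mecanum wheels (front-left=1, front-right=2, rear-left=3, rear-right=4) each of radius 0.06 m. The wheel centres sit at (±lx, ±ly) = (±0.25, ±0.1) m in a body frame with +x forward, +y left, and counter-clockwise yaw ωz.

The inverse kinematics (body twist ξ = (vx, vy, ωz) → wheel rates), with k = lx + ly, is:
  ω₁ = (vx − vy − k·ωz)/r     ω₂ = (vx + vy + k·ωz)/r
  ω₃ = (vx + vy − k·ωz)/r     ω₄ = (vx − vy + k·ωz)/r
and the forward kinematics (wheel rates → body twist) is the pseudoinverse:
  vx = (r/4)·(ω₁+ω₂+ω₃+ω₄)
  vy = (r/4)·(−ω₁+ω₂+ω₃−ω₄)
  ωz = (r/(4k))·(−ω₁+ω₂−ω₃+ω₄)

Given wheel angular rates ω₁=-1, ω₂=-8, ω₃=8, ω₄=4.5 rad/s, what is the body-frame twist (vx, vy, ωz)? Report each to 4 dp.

k = lx + ly = 0.25 + 0.1 = 0.3500
ω₁+ω₂+ω₃+ω₄ = 3.5000  →  vx = (0.06/4)·3.5000 = 0.0525
−ω₁+ω₂+ω₃−ω₄ = -3.5000  →  vy = (0.06/4)·-3.5000 = -0.0525
−ω₁+ω₂−ω₃+ω₄ = -10.5000  →  ωz = (0.06/1.4000)·-10.5000 = -0.4500

(0.0525, -0.0525, -0.4500)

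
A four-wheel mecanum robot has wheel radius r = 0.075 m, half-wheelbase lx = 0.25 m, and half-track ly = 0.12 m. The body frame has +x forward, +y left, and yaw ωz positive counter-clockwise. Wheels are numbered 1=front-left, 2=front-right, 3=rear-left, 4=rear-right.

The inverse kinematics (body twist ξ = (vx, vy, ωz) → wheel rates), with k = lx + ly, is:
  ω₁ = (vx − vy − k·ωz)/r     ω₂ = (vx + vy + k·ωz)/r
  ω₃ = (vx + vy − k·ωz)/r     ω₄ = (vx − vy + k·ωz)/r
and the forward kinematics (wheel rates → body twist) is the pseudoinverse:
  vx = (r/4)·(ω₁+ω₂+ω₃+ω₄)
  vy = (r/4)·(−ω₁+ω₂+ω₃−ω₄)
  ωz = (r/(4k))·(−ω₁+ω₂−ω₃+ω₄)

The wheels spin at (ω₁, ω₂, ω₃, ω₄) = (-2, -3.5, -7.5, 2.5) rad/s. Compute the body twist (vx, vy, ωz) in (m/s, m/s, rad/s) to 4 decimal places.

k = lx + ly = 0.25 + 0.12 = 0.3700
ω₁+ω₂+ω₃+ω₄ = -10.5000  →  vx = (0.075/4)·-10.5000 = -0.1969
−ω₁+ω₂+ω₃−ω₄ = -11.5000  →  vy = (0.075/4)·-11.5000 = -0.2156
−ω₁+ω₂−ω₃+ω₄ = 8.5000  →  ωz = (0.075/1.4800)·8.5000 = 0.4307

(-0.1969, -0.2156, 0.4307)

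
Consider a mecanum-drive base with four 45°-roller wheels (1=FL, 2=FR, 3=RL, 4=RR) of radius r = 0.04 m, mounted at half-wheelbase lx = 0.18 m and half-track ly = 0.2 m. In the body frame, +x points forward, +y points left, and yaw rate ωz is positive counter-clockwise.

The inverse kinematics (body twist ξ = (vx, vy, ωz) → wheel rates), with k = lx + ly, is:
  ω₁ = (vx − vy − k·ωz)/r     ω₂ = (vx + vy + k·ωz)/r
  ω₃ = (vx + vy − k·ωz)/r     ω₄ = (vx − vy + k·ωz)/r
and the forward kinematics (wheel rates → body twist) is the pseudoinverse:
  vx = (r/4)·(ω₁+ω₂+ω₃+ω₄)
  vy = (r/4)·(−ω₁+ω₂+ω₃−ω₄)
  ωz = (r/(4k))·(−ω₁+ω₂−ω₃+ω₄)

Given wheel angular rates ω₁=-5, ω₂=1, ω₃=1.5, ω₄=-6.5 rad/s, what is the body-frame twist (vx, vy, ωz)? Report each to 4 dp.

(-0.0900, 0.1400, -0.0526)

k = lx + ly = 0.18 + 0.2 = 0.3800
ω₁+ω₂+ω₃+ω₄ = -9.0000  →  vx = (0.04/4)·-9.0000 = -0.0900
−ω₁+ω₂+ω₃−ω₄ = 14.0000  →  vy = (0.04/4)·14.0000 = 0.1400
−ω₁+ω₂−ω₃+ω₄ = -2.0000  →  ωz = (0.04/1.5200)·-2.0000 = -0.0526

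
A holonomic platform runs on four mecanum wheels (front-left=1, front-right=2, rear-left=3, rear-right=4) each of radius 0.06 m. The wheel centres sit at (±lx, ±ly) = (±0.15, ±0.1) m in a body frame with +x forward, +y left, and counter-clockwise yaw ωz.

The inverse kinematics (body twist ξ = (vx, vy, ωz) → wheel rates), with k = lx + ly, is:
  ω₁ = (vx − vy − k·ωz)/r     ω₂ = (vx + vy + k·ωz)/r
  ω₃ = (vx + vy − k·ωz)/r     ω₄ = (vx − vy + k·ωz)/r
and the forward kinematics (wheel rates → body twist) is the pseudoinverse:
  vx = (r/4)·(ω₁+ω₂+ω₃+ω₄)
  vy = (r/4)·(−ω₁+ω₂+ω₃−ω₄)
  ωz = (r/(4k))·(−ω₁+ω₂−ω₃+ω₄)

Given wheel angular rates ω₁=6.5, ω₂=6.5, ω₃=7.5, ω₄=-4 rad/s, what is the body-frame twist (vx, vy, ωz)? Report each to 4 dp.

(0.2475, 0.1725, -0.6900)

k = lx + ly = 0.15 + 0.1 = 0.2500
ω₁+ω₂+ω₃+ω₄ = 16.5000  →  vx = (0.06/4)·16.5000 = 0.2475
−ω₁+ω₂+ω₃−ω₄ = 11.5000  →  vy = (0.06/4)·11.5000 = 0.1725
−ω₁+ω₂−ω₃+ω₄ = -11.5000  →  ωz = (0.06/1.0000)·-11.5000 = -0.6900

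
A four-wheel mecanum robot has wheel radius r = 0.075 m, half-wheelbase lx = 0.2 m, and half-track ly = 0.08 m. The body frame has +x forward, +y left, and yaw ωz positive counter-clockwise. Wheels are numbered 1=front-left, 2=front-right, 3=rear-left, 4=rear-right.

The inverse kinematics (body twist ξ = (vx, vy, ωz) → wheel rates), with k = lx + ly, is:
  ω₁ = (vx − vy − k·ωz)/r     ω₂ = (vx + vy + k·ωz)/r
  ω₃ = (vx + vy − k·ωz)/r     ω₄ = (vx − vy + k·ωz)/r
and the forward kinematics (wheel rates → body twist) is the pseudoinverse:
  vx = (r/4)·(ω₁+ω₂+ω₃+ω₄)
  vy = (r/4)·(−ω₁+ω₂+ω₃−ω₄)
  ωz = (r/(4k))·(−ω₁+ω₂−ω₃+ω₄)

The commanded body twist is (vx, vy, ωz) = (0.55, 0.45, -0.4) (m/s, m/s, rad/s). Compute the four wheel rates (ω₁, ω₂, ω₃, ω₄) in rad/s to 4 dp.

(2.8267, 11.8400, 14.8267, -0.1600)

k = lx + ly = 0.2 + 0.08 = 0.2800;  k·ωz = 0.2800·-0.4 = -0.1120
ω₁ (FL) = (vx − vy − k·ωz)/r = 0.2120/0.075 = 2.8267
ω₂ (FR) = (vx + vy + k·ωz)/r = 0.8880/0.075 = 11.8400
ω₃ (RL) = (vx + vy − k·ωz)/r = 1.1120/0.075 = 14.8267
ω₄ (RR) = (vx − vy + k·ωz)/r = -0.0120/0.075 = -0.1600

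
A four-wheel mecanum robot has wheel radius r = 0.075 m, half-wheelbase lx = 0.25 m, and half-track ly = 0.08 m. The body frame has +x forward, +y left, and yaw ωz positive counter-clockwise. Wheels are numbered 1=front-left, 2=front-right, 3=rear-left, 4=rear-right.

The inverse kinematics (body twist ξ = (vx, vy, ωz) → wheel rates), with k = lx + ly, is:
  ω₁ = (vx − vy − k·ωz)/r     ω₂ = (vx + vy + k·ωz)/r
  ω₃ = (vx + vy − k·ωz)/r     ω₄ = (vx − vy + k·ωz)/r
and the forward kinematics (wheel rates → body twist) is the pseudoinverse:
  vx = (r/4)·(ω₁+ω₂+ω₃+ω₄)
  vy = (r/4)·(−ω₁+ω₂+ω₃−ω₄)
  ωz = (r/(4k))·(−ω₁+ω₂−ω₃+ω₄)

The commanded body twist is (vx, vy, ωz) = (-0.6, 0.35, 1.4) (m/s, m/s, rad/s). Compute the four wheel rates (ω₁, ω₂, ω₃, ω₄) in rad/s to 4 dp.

k = lx + ly = 0.25 + 0.08 = 0.3300;  k·ωz = 0.3300·1.4 = 0.4620
ω₁ (FL) = (vx − vy − k·ωz)/r = -1.4120/0.075 = -18.8267
ω₂ (FR) = (vx + vy + k·ωz)/r = 0.2120/0.075 = 2.8267
ω₃ (RL) = (vx + vy − k·ωz)/r = -0.7120/0.075 = -9.4933
ω₄ (RR) = (vx − vy + k·ωz)/r = -0.4880/0.075 = -6.5067

(-18.8267, 2.8267, -9.4933, -6.5067)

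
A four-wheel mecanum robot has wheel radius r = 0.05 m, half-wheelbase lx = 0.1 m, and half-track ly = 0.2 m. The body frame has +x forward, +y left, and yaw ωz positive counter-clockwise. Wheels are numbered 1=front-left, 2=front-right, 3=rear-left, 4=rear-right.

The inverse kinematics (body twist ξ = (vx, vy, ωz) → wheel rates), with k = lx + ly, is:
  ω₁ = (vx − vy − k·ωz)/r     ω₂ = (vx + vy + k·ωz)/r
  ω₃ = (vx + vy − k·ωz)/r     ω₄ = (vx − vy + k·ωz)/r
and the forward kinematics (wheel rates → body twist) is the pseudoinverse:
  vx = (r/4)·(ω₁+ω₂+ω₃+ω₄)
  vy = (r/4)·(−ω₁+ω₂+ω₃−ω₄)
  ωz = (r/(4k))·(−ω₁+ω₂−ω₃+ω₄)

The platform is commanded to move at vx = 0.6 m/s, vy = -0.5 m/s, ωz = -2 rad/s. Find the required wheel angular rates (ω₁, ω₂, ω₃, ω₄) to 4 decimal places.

k = lx + ly = 0.1 + 0.2 = 0.3000;  k·ωz = 0.3000·-2 = -0.6000
ω₁ (FL) = (vx − vy − k·ωz)/r = 1.7000/0.05 = 34.0000
ω₂ (FR) = (vx + vy + k·ωz)/r = -0.5000/0.05 = -10.0000
ω₃ (RL) = (vx + vy − k·ωz)/r = 0.7000/0.05 = 14.0000
ω₄ (RR) = (vx − vy + k·ωz)/r = 0.5000/0.05 = 10.0000

(34.0000, -10.0000, 14.0000, 10.0000)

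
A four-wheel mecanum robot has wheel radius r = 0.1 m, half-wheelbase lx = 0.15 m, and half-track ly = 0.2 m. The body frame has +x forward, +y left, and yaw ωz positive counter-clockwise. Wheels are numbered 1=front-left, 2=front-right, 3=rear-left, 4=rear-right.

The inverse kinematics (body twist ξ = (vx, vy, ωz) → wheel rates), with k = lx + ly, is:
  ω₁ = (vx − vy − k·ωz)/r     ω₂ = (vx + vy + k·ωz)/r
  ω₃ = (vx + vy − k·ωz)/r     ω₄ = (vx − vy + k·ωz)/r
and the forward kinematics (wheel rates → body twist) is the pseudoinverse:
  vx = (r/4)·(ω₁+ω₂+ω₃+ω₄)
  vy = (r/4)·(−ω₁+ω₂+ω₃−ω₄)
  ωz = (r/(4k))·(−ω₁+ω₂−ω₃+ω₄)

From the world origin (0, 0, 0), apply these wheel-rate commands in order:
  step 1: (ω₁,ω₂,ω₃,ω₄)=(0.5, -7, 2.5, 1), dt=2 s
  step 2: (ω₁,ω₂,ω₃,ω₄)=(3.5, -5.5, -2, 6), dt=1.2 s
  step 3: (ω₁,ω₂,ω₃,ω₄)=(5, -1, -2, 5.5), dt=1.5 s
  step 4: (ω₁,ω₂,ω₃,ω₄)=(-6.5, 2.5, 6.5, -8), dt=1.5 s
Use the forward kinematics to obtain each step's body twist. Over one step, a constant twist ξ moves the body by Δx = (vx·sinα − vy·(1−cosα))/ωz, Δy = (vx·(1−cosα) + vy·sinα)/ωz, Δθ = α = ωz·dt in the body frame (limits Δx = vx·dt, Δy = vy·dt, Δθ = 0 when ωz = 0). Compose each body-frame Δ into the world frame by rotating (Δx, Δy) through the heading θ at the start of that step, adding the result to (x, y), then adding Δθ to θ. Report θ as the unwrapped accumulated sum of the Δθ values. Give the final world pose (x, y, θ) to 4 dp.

step 1: ξ=(vx,vy,ωz)=(-0.0750, -0.1500, -0.6429), dt=2.0 → body Δ=(-0.2797, -0.1401, -1.2857) → world pose (-0.2797, -0.1401, -1.2857)
step 2: ξ=(vx,vy,ωz)=(0.0500, -0.4250, -0.0714), dt=1.2 → body Δ=(0.0381, -0.5119, -0.0857) → world pose (-0.7602, -0.3206, -1.3714)
step 3: ξ=(vx,vy,ωz)=(0.1875, -0.3375, 0.1071), dt=1.5 → body Δ=(0.3206, -0.4815, 0.1607) → world pose (-1.1687, -0.7302, -1.2107)
step 4: ξ=(vx,vy,ωz)=(-0.1375, 0.5875, -0.3929), dt=1.5 → body Δ=(0.0577, 0.8902, -0.5893) → world pose (-0.3153, -0.4706, -1.8000)

(-0.3153, -0.4706, -1.8000)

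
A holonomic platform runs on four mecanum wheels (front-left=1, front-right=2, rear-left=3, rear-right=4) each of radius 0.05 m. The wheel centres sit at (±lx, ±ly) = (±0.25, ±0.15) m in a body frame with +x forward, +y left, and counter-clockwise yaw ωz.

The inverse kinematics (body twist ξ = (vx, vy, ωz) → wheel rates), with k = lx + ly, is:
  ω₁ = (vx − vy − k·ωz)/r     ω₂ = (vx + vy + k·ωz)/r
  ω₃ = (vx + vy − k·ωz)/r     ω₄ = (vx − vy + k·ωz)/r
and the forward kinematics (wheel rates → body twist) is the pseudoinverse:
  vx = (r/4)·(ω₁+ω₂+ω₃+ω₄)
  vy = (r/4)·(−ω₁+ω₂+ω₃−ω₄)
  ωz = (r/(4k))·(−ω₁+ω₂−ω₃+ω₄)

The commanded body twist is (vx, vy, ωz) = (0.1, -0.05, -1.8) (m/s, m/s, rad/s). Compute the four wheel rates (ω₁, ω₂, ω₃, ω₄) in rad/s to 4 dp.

k = lx + ly = 0.25 + 0.15 = 0.4000;  k·ωz = 0.4000·-1.8 = -0.7200
ω₁ (FL) = (vx − vy − k·ωz)/r = 0.8700/0.05 = 17.4000
ω₂ (FR) = (vx + vy + k·ωz)/r = -0.6700/0.05 = -13.4000
ω₃ (RL) = (vx + vy − k·ωz)/r = 0.7700/0.05 = 15.4000
ω₄ (RR) = (vx − vy + k·ωz)/r = -0.5700/0.05 = -11.4000

(17.4000, -13.4000, 15.4000, -11.4000)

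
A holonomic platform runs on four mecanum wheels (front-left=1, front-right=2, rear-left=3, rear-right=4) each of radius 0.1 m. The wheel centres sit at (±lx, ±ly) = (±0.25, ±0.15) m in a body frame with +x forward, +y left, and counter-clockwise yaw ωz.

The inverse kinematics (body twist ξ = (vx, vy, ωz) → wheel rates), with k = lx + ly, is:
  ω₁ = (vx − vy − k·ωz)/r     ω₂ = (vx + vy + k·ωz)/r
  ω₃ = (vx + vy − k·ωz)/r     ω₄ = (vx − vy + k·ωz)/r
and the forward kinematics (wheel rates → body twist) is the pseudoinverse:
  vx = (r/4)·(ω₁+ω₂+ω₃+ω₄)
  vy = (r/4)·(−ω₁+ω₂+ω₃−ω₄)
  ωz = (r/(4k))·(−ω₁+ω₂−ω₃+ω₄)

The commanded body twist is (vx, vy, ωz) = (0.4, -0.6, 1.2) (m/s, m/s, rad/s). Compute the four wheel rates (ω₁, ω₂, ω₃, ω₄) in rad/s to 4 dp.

(5.2000, 2.8000, -6.8000, 14.8000)

k = lx + ly = 0.25 + 0.15 = 0.4000;  k·ωz = 0.4000·1.2 = 0.4800
ω₁ (FL) = (vx − vy − k·ωz)/r = 0.5200/0.1 = 5.2000
ω₂ (FR) = (vx + vy + k·ωz)/r = 0.2800/0.1 = 2.8000
ω₃ (RL) = (vx + vy − k·ωz)/r = -0.6800/0.1 = -6.8000
ω₄ (RR) = (vx − vy + k·ωz)/r = 1.4800/0.1 = 14.8000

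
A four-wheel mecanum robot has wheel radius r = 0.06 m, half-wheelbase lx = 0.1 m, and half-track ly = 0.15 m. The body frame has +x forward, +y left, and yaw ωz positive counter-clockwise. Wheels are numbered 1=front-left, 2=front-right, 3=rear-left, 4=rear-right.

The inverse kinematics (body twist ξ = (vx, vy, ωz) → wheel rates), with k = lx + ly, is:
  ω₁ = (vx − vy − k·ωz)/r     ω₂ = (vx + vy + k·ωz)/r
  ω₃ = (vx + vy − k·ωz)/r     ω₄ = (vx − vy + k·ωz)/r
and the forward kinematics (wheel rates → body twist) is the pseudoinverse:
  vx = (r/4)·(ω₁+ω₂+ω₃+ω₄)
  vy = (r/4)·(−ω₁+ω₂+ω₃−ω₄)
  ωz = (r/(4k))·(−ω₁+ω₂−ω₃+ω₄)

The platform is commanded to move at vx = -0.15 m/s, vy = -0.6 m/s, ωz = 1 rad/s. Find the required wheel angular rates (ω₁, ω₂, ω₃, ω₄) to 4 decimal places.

k = lx + ly = 0.1 + 0.15 = 0.2500;  k·ωz = 0.2500·1 = 0.2500
ω₁ (FL) = (vx − vy − k·ωz)/r = 0.2000/0.06 = 3.3333
ω₂ (FR) = (vx + vy + k·ωz)/r = -0.5000/0.06 = -8.3333
ω₃ (RL) = (vx + vy − k·ωz)/r = -1.0000/0.06 = -16.6667
ω₄ (RR) = (vx − vy + k·ωz)/r = 0.7000/0.06 = 11.6667

(3.3333, -8.3333, -16.6667, 11.6667)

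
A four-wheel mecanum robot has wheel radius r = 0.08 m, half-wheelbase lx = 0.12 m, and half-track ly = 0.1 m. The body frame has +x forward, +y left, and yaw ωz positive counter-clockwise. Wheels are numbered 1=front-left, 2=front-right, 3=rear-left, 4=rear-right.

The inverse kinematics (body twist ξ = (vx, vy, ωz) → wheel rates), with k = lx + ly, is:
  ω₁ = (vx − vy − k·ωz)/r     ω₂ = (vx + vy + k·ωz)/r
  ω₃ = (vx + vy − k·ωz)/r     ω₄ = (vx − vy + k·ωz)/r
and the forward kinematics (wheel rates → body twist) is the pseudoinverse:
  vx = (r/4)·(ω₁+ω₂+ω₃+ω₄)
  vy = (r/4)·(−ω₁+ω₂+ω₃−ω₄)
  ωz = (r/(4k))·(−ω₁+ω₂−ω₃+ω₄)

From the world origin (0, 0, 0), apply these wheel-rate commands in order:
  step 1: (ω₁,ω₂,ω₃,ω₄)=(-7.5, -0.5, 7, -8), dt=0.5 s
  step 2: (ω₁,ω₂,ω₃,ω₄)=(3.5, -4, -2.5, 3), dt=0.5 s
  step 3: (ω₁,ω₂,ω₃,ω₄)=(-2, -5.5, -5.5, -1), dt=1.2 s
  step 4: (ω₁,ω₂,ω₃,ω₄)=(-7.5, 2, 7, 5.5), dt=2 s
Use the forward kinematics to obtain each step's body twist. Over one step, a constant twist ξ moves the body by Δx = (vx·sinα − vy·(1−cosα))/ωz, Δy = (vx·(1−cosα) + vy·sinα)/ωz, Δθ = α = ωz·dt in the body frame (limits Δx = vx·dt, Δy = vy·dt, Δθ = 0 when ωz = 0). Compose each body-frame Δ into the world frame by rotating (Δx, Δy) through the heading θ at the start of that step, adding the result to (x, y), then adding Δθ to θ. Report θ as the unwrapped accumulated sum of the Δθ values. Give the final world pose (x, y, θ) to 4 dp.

step 1: ξ=(vx,vy,ωz)=(-0.1800, 0.4400, -0.7273), dt=0.5 → body Δ=(-0.0485, 0.2314, -0.3636) → world pose (-0.0485, 0.2314, -0.3636)
step 2: ξ=(vx,vy,ωz)=(0.0000, -0.2600, -0.1818), dt=0.5 → body Δ=(-0.0059, -0.1298, -0.0909) → world pose (-0.1002, 0.1121, -0.4545)
step 3: ξ=(vx,vy,ωz)=(-0.2800, -0.1600, 0.0909), dt=1.2 → body Δ=(-0.3249, -0.2099, 0.1091) → world pose (-0.4842, 0.0662, -0.3455)
step 4: ξ=(vx,vy,ωz)=(0.1400, 0.2200, 0.7273), dt=2.0 → body Δ=(-0.0762, 0.4706, 1.4545) → world pose (-0.3966, 0.5348, 1.1091)

(-0.3966, 0.5348, 1.1091)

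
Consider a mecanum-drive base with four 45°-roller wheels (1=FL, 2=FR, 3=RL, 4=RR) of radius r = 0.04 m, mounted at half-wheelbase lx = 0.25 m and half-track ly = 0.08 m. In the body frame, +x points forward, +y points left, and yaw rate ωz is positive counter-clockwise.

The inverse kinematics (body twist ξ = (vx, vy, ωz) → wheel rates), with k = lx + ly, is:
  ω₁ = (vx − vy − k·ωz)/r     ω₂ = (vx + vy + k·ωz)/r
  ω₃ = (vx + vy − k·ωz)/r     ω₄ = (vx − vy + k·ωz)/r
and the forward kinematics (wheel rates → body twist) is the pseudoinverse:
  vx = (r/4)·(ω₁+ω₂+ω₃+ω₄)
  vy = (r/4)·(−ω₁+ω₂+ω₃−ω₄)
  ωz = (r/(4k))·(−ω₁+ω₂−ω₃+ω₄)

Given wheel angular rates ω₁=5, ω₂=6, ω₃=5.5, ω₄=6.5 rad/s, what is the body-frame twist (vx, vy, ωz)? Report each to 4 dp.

(0.2300, 0.0000, 0.0606)

k = lx + ly = 0.25 + 0.08 = 0.3300
ω₁+ω₂+ω₃+ω₄ = 23.0000  →  vx = (0.04/4)·23.0000 = 0.2300
−ω₁+ω₂+ω₃−ω₄ = 0.0000  →  vy = (0.04/4)·0.0000 = 0.0000
−ω₁+ω₂−ω₃+ω₄ = 2.0000  →  ωz = (0.04/1.3200)·2.0000 = 0.0606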